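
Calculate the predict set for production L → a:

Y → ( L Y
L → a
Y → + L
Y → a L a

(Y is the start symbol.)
PREDICT(L → a) = (FIRST(RHS) \ {ε}) ∪ (FOLLOW(L) if ε ∈ FIRST(RHS), i.e. RHS ⇒* ε)
FIRST(a) = { 'a' }
ε ∉ FIRST(a), so FOLLOW(L) is not added.
PREDICT(L → a) = { 'a' }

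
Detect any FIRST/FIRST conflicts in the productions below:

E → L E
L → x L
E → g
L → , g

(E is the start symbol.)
No FIRST/FIRST conflicts.

A FIRST/FIRST conflict occurs when two productions N → α and N → β for the same non-terminal have FIRST(α) ∩ FIRST(β) ≠ ∅ (with ε ∈ FIRST of a nullable right-hand side, so two nullable alternatives also conflict).

FIRST sets of the non-terminals at (or reachable through a nullable prefix from) the front of some alternative:
  FIRST(L) = { ',', 'x' }

Productions for E:
  E → L E: FIRST = { ',', 'x' }
  E → g: FIRST = { 'g' }
Productions for L:
  L → x L: FIRST = { 'x' }
  L → , g: FIRST = { ',' }

All alternatives of each non-terminal have pairwise disjoint FIRST sets.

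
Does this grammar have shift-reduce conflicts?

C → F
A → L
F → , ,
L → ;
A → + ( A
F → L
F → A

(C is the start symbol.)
No shift-reduce conflicts

Augment with C' → C and build the canonical LR(0) collection (I0 = CLOSURE({[C' → . C]}), then GOTO on every symbol after a dot until no new states appear). It has 12 states:
  I0: { [A → . + ( A], [A → . L], [C → . F], [C' → . C], [F → . , ,], [F → . A], [F → . L], [L → . ;] }  — shift
  I1: { [A → + . ( A] }  — shift
  I2: { [F → , . ,] }  — shift
  I3: { [L → ; .] }  — reduce
  I4: { [F → A .] }  — reduce
  I5: { [C' → C .] }  — accept
  I6: { [C → F .] }  — reduce
  I7: { [A → L .], [F → L .] }  — 2 reduces
  I8: { [F → , , .] }  — reduce
  I9: { [A → + ( . A], [A → . + ( A], [A → . L], [L → . ;] }  — shift
  I10: { [A → + ( A .] }  — reduce
  I11: { [A → L .] }  — reduce

No state contains both a complete item and a shift item.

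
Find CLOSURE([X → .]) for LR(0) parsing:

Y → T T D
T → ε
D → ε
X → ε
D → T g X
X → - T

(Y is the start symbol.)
{ [X → .] }

To compute CLOSURE, for each item [A → α.Bβ] where B is a non-terminal, add [B → .γ] for all productions B → γ; repeat for the newly added items until nothing changes.

Start with: [X → .]
The dot is at the end, so nothing is added.

CLOSURE = { [X → .] }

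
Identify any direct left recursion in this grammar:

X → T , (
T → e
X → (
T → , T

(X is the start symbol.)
X → T , (: starts with T
T → e: starts with e
X → (: starts with '('
T → , T: starts with ','

No direct left recursion found.

Answer: No direct left recursion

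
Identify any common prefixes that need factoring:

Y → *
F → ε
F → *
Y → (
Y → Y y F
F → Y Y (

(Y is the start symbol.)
No, left-factoring is not needed

Left-factoring is needed when two productions for the same non-terminal
share a common prefix on the right-hand side.

Productions for Y:
  Y → *
  Y → (
  Y → Y y F
Productions for F:
  F → ε
  F → *
  F → Y Y (

No common prefixes found.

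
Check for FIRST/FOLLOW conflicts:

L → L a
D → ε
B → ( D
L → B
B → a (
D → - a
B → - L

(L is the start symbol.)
A FIRST/FOLLOW conflict occurs when a non-terminal N has a nullable alternative N → β (β ⇒* ε) and another alternative N → α with FIRST(α) ∩ FOLLOW(N) ≠ ∅: on such a lookahead the parser cannot decide between expanding α and letting N vanish via β.

Nullable non-terminals: D.

D: nullable alternative(s) D → ε; FOLLOW(D) = { $, 'a' }
  D → ε: FIRST \ {ε} = { } — this is the only nullable alternative, skip
  D → - a: FIRST \ {ε} = { '-' } — disjoint from FOLLOW(D)

B, L have no nullable alternative, so no FIRST/FOLLOW check is needed there.

No FIRST/FOLLOW conflicts found.

Answer: No FIRST/FOLLOW conflicts.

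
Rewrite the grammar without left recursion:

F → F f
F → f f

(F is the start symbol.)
F → f f F'
F' → f F'
F' → ε

F is directly left-recursive. The standard transformation for
  A → A α₁ | ... | A α_m | β₁ | ... | β_n
is
  A  → β₁ A' | ... | β_n A'
  A' → α₁ A' | ... | α_m A' | ε

F → f f becomes F → f f F'
F → F f becomes F' → f F'
Add F' → ε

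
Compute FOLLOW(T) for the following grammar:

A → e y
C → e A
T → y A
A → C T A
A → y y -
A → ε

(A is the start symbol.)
To compute FOLLOW(T), find every occurrence of T on a right-hand side N → α T β: add FIRST(β) \ {ε}, and if β is empty or nullable also add FOLLOW(N). Iterate to a fixed point.

In A → C T A: T is followed by A, add FIRST(A) \ {ε} = { 'e', 'y' }
  A is nullable, so also add FOLLOW(A)

The FOLLOW sets referred to above (computed the same way, to a fixed point):
  FOLLOW(A) = { $, 'e', 'y' }

Taking the union: FOLLOW(T) = { $, 'e', 'y' }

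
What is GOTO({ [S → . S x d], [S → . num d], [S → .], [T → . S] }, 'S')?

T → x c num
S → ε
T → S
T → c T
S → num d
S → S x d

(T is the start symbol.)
{ [S → S . x d], [T → S .] }

GOTO(I, 'S') = CLOSURE({ [A → αX.β] : [A → α.Xβ] ∈ I, X = 'S' })

Items with dot before 'S', with the dot advanced:
  [S → . S x d] → [S → S . x d]
  [T → . S] → [T → S .]
Closure adds nothing (no advanced item has the dot before a non-terminal).

GOTO = { [S → S . x d], [T → S .] }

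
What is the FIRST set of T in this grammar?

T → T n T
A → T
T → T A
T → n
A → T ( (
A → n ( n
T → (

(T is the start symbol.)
{ '(', 'n' }

To compute FIRST(T), examine every production with T on the left-hand side, reading each right-hand side left to right until a non-nullable symbol is reached.

From T → T n T:
  - T is the symbol being defined: contributes nothing new
    T is not nullable, so stop
From T → T A:
  - T is the symbol being defined: contributes nothing new
    T is not nullable, so stop
From T → n:
  - n is a terminal: add 'n' and stop
From T → (:
  - '(' is a terminal: add '(' and stop

Collecting: FIRST(T) = { '(', 'n' }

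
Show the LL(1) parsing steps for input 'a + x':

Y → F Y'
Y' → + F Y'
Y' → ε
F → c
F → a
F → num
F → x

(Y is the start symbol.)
LL(1) parsing maintains a stack (initially the start symbol over $) and the input. At each step: if the stack top is a terminal, match it against the current input token; if it is a non-terminal N, replace it with the RHS of M[N, lookahead] (the unique production whose predict set contains the lookahead).

Stack is shown with the top on the left.

Stack     Input    Action
-------------------------
Y $       a + x $  output Y → F Y'
F Y' $    a + x $  output F → a
a Y' $    a + x $  match 'a'
Y' $      + x $    output Y' → + F Y'
+ F Y' $  + x $    match '+'
F Y' $    x $      output F → x
x Y' $    x $      match 'x'
Y' $      $        output Y' → ε
$         $        accept

The string is accepted.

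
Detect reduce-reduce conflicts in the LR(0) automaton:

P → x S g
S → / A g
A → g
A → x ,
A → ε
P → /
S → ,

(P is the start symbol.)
Augment with P' → P and build the canonical LR(0) collection (I0 = CLOSURE({[P' → . P]}), then GOTO on every symbol after a dot until no new states appear). It has 13 states:
  I0: { [P → . /], [P → . x S g], [P' → . P] }  — shift
  I1: { [P → / .] }  — reduce
  I2: { [P' → P .] }  — accept
  I3: { [P → x . S g], [S → . ,], [S → . / A g] }  — shift
  I4: { [S → , .] }  — reduce
  I5: { [A → . g], [A → . x ,], [A → .], [S → / . A g] }  — shift, reduce
  I6: { [P → x S . g] }  — shift
  I7: { [P → x S g .] }  — reduce
  I8: { [S → / A . g] }  — shift
  I9: { [A → g .] }  — reduce
  I10: { [A → x . ,] }  — shift
  I11: { [A → x , .] }  — reduce
  I12: { [S → / A g .] }  — reduce

No state contains more than one complete item.

Answer: No reduce-reduce conflicts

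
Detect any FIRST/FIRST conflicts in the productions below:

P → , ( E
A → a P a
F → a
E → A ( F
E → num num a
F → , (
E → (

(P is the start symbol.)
FIRST sets of the non-terminals at (or reachable through a nullable prefix from) the front of some alternative:
  FIRST(A) = { 'a' }

Productions for F:
  F → a: FIRST = { 'a' }
  F → , (: FIRST = { ',' }
Productions for E:
  E → A ( F: FIRST = { 'a' }
  E → num num a: FIRST = { 'num' }
  E → (: FIRST = { '(' }
P, A have only one production, so no FIRST/FIRST conflict is possible there.

All alternatives of each non-terminal have pairwise disjoint FIRST sets.

Answer: No FIRST/FIRST conflicts.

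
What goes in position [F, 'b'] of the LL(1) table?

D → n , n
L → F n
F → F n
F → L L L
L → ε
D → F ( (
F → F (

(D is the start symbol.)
Empty (error entry)

To find M[F, 'b'], we find productions for F where 'b' is in the predict set (PREDICT(N → α) = (FIRST(α) \ {ε}) ∪ (FOLLOW(N) if α ⇒* ε)).

Relevant sets:
  FIRST(F) = { '(', 'n', ε }
  FIRST(L) = { '(', 'n', ε }
  FOLLOW(F) = { '(', 'n' }

F → F n: PREDICT = { '(', 'n' }
F → L L L: PREDICT = { '(', 'n' }
F → F (: PREDICT = { '(', 'n' }

M[F, 'b'] is empty (no production applies)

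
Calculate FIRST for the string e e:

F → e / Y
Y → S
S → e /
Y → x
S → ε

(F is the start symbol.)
{ 'e' }

To compute FIRST(e e), process the symbols left to right:
Symbol e is a terminal. Add 'e' and stop.
FIRST(e e) = { 'e' }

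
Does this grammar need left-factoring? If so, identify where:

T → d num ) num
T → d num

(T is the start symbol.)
Yes, T has productions with common prefix 'd num'

Left-factoring is needed when two productions for the same non-terminal
share a common prefix on the right-hand side.

Productions for T:
  T → d num ) num
  T → d num

Found common prefix 'd num' in productions for T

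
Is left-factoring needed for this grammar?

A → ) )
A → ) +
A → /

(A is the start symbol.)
Left-factoring is needed when two productions for the same non-terminal
share a common prefix on the right-hand side.

Productions for A:
  A → ) )
  A → ) +
  A → /

Found common prefix ')' in productions for A

Answer: Yes, A has productions with common prefix ')'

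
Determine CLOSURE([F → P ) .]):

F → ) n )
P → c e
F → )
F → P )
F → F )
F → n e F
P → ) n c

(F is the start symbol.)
{ [F → P ) .] }

To compute CLOSURE, for each item [A → α.Bβ] where B is a non-terminal, add [B → .γ] for all productions B → γ; repeat for the newly added items until nothing changes.

Start with: [F → P ) .]
The dot is at the end, so nothing is added.

CLOSURE = { [F → P ) .] }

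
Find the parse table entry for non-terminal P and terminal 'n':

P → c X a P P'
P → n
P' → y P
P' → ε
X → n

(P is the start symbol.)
To find M[P, 'n'], we find productions for P where 'n' is in the predict set (PREDICT(N → α) = (FIRST(α) \ {ε}) ∪ (FOLLOW(N) if α ⇒* ε)).

P → c X a P P': PREDICT = { 'c' }
P → n: PREDICT = { 'n' }
  'n' is in predict set, so this production goes in M[P, 'n']

M[P, 'n'] = P → n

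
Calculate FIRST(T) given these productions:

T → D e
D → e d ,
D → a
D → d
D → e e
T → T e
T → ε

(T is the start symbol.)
To compute FIRST(T), examine every production with T on the left-hand side, reading each right-hand side left to right until a non-nullable symbol is reached.

FIRST sets of the other non-terminals involved (by the same procedure, iterated to a fixed point):
  FIRST(D) = { 'a', 'd', 'e' }

From T → D e:
  - D is a non-terminal: add FIRST(D) \ {ε} = { 'a', 'd', 'e' }
    D is not nullable, so stop
From T → T e:
  - T is the symbol being defined: contributes nothing new
    T is nullable, so continue to the next symbol
  - e is a terminal: add 'e' and stop
From T → ε:
  - ε-production, so ε ∈ FIRST(T)

Collecting: FIRST(T) = { 'a', 'd', 'e', ε }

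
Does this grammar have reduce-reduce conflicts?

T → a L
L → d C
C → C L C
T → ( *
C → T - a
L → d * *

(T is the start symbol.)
No reduce-reduce conflicts

Augment with T' → T and build the canonical LR(0) collection (I0 = CLOSURE({[T' → . T]}), then GOTO on every symbol after a dot until no new states appear). It has 15 states:
  I0: { [T → . ( *], [T → . a L], [T' → . T] }  — shift
  I1: { [T → ( . *] }  — shift
  I2: { [T' → T .] }  — accept
  I3: { [L → . d * *], [L → . d C], [T → a . L] }  — shift
  I4: { [T → a L .] }  — reduce
  I5: { [C → . C L C], [C → . T - a], [L → d . * *], [L → d . C], [T → . ( *], [T → . a L] }  — shift
  I6: { [L → d * . *] }  — shift
  I7: { [C → C . L C], [L → . d * *], [L → . d C], [L → d C .] }  — shift, reduce
  I8: { [C → T . - a] }  — shift
  I9: { [C → T - . a] }  — shift
  I10: { [C → T - a .] }  — reduce
  I11: { [C → . C L C], [C → . T - a], [C → C L . C], [T → . ( *], [T → . a L] }  — shift
  I12: { [C → C . L C], [C → C L C .], [L → . d * *], [L → . d C] }  — shift, reduce
  I13: { [L → d * * .] }  — reduce
  I14: { [T → ( * .] }  — reduce

No state contains more than one complete item.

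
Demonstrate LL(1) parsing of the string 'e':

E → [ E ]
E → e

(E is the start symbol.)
LL(1) parsing maintains a stack (initially the start symbol over $) and the input. At each step: if the stack top is a terminal, match it against the current input token; if it is a non-terminal N, replace it with the RHS of M[N, lookahead] (the unique production whose predict set contains the lookahead).

Stack is shown with the top on the left.

Stack  Input  Action
--------------------
E $    e $    output E → e
e $    e $    match 'e'
$      $      accept

The string is accepted.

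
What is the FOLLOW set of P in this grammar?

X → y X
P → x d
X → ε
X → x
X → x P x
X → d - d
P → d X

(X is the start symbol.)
{ 'x' }

In X → x P x: P is followed by x, add FIRST(x) \ {ε} = { 'x' }

Taking the union: FOLLOW(P) = { 'x' }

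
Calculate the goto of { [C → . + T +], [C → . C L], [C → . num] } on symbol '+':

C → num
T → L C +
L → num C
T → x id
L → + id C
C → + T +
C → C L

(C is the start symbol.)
{ [C → + . T +], [L → . + id C], [L → . num C], [T → . L C +], [T → . x id] }

GOTO(I, '+') = CLOSURE({ [A → αX.β] : [A → α.Xβ] ∈ I, X = '+' })

Items with dot before '+', with the dot advanced:
  [C → . + T +] → [C → + . T +]
Closure of the advanced items:
  [C → + . T +] has the dot before T: add [T → . L C +], [T → . x id]
  [T → . L C +] has the dot before L: add [L → . num C], [L → . + id C]

GOTO = { [C → + . T +], [L → . + id C], [L → . num C], [T → . L C +], [T → . x id] }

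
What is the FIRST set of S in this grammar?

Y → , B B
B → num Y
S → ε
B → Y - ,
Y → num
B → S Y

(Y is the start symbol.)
From S → ε:
  - ε-production, so ε ∈ FIRST(S)

Collecting: FIRST(S) = { ε }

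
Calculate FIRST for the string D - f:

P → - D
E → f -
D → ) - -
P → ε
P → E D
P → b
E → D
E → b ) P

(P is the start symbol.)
FIRST sets of the non-terminals involved (from the grammar, by fixed-point iteration):
  FIRST(D) = { ')' }

To compute FIRST(D - f), process the symbols left to right:
Symbol D is a non-terminal. Add FIRST(D) \ {ε} = { ')' }
D is not nullable (ε ∉ FIRST(D)), so stop here.
FIRST(D - f) = { ')' }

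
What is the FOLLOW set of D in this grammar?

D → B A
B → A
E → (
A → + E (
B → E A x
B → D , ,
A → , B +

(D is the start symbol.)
To compute FOLLOW(D), find every occurrence of D on a right-hand side N → α D β: add FIRST(β) \ {ε}, and if β is empty or nullable also add FOLLOW(N). Iterate to a fixed point.

D is the start symbol, so $ ∈ FOLLOW(D).
In B → D , ,: D is followed by ',' ',', add FIRST(',' ',') \ {ε} = { ',' }

Taking the union: FOLLOW(D) = { $, ',' }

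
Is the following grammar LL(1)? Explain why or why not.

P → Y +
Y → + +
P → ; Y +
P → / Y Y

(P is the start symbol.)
A grammar is LL(1) if for each non-terminal N with multiple productions, the predict sets of those productions are pairwise disjoint, where PREDICT(N → α) = (FIRST(α) \ {ε}) ∪ (FOLLOW(N) if α ⇒* ε).

Relevant sets:
  FIRST(Y) = { '+' }

For P:
  PREDICT(P → Y '+') = { '+' }
  PREDICT(P → ';' Y '+') = { ';' }
  PREDICT(P → '/' Y Y) = { '/' }
Y has a single production, so nothing to check there.

All predict sets are disjoint. The grammar IS LL(1).

Answer: Yes, the grammar is LL(1).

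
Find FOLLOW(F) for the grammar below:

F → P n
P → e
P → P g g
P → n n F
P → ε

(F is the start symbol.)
{ $, 'g', 'n' }

F is the start symbol, so $ ∈ FOLLOW(F).
In P → n n F: F is at the end, add FOLLOW(P)

The FOLLOW sets referred to above (computed the same way, to a fixed point):
  FOLLOW(P) = { 'g', 'n' }

Taking the union: FOLLOW(F) = { $, 'g', 'n' }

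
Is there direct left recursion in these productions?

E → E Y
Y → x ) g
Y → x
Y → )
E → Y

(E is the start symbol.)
E → E Y: LEFT RECURSIVE (starts with E)
Y → x ) g: starts with x
Y → x: starts with x
Y → ): starts with ')'
E → Y: starts with Y

The grammar has direct left recursion on: E.

Answer: Yes, E is left-recursive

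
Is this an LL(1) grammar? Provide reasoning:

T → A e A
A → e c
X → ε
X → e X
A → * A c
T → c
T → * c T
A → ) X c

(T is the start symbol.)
No. Predict set conflict for T: { '*' }

A grammar is LL(1) if for each non-terminal N with multiple productions, the predict sets of those productions are pairwise disjoint, where PREDICT(N → α) = (FIRST(α) \ {ε}) ∪ (FOLLOW(N) if α ⇒* ε).

Relevant sets:
  FIRST(A) = { ')', '*', 'e' }
  FOLLOW(X) = { 'c' }

For T:
  PREDICT(T → A e A) = { ')', '*', 'e' }
  PREDICT(T → c) = { 'c' }
  PREDICT(T → '*' c T) = { '*' }
For A:
  PREDICT(A → e c) = { 'e' }
  PREDICT(A → '*' A c) = { '*' }
  PREDICT(A → ')' X c) = { ')' }
For X:
  PREDICT(X → ε) = { 'c' }
  PREDICT(X → e X) = { 'e' }

Conflict found: Predict set conflict for T: { '*' }
The grammar is NOT LL(1).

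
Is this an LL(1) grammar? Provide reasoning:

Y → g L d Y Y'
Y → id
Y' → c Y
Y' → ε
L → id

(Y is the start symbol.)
A grammar is LL(1) if for each non-terminal N with multiple productions, the predict sets of those productions are pairwise disjoint, where PREDICT(N → α) = (FIRST(α) \ {ε}) ∪ (FOLLOW(N) if α ⇒* ε).

Relevant sets:
  FOLLOW(Y') = { $, 'c' }

For Y:
  PREDICT(Y → g L d Y Y') = { 'g' }
  PREDICT(Y → id) = { 'id' }
For Y':
  PREDICT(Y' → c Y) = { 'c' }
  PREDICT(Y' → ε) = { $, 'c' }
L has a single production, so nothing to check there.

Conflict found: Predict set conflict for Y': { 'c' }
The grammar is NOT LL(1).

Answer: No. Predict set conflict for Y': { 'c' }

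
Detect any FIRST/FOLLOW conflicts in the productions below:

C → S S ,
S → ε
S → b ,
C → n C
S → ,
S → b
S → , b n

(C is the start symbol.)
Yes. S → b ',' with FOLLOW(S) on { 'b' }; S → ',' with FOLLOW(S) on { ',' }; S → b with FOLLOW(S) on { 'b' }; S → ',' b n with FOLLOW(S) on { ',' }

Nullable non-terminals: S.

S: nullable alternative(s) S → ε; FOLLOW(S) = { ',', 'b' }
  S → ε: FIRST \ {ε} = { } — this is the only nullable alternative, skip
  S → b ,: FIRST \ {ε} = { 'b' } — overlaps FOLLOW(S) on { 'b' }: CONFLICT
  S → ,: FIRST \ {ε} = { ',' } — overlaps FOLLOW(S) on { ',' }: CONFLICT
  S → b: FIRST \ {ε} = { 'b' } — overlaps FOLLOW(S) on { 'b' }: CONFLICT
  S → , b n: FIRST \ {ε} = { ',' } — overlaps FOLLOW(S) on { ',' }: CONFLICT

C has no nullable alternative, so no FIRST/FOLLOW check is needed there.

So the grammar has 4 FIRST/FOLLOW conflicts (marked CONFLICT above).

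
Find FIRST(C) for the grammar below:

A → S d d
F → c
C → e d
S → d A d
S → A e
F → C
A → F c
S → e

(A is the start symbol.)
{ 'e' }

To compute FIRST(C), examine every production with C on the left-hand side, reading each right-hand side left to right until a non-nullable symbol is reached.

From C → e d:
  - e is a terminal: add 'e' and stop

Collecting: FIRST(C) = { 'e' }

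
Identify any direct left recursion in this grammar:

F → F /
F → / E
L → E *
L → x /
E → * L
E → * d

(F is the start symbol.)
F → F /: LEFT RECURSIVE (starts with F)
F → / E: starts with '/'
L → E *: starts with E
L → x /: starts with x
E → * L: starts with '*'
E → * d: starts with '*'

The grammar has direct left recursion on: F.

Answer: Yes, F is left-recursive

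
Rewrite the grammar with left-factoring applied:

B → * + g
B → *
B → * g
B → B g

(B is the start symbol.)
B → * B'
B' → + g
B' → ε
B' → g
B → B g

Left-factoring transforms A → αβ₁ | αβ₂ into A → αA' and A' → β₁ | β₂
(α is the longest common prefix among the alternatives). Repeat until
no nonterminal has two alternatives with a common prefix.

Round 1: B has alternatives sharing prefix '*'. Introduce B': B → * B'
  Add: B' → + g
  Add: B' → ε
  Add: B' → g

No remaining common prefixes — done.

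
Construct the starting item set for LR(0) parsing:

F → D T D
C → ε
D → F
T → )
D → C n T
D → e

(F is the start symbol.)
First, augment the grammar with F' → F
I₀ = CLOSURE({ [F' → . F] }):
  [F' → . F] has the dot before F: add [F → . D T D]
  [F → . D T D] has the dot before D: add [D → . F], [D → . C n T], [D → . e]
  [D → . C n T] has the dot before C: add [C → .]
No further items can be added.

I₀ = { [C → .], [D → . C n T], [D → . F], [D → . e], [F → . D T D], [F' → . F] }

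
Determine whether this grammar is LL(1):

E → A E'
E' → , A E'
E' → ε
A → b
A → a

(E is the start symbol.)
Relevant sets:
  FOLLOW(E') = { $ }

For E':
  PREDICT(E' → ',' A E') = { ',' }
  PREDICT(E' → ε) = { $ }
For A:
  PREDICT(A → b) = { 'b' }
  PREDICT(A → a) = { 'a' }
E has a single production, so nothing to check there.

All predict sets are disjoint. The grammar IS LL(1).

Answer: Yes, the grammar is LL(1).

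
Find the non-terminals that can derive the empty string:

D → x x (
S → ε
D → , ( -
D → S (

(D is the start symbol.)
ε-productions: S → ε
So S is immediately nullable.
No further non-terminal can be added: every production for the remaining non-terminals contains a terminal or a non-nullable non-terminal.
Nullable = { 'S' }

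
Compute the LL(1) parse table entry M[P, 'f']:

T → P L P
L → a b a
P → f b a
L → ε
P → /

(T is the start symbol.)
To find M[P, 'f'], we find productions for P where 'f' is in the predict set (PREDICT(N → α) = (FIRST(α) \ {ε}) ∪ (FOLLOW(N) if α ⇒* ε)).

P → f b a: PREDICT = { 'f' }
  'f' is in predict set, so this production goes in M[P, 'f']
P → /: PREDICT = { '/' }

M[P, 'f'] = P → f b a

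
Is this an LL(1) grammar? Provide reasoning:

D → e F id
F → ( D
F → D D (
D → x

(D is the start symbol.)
Yes, the grammar is LL(1).

A grammar is LL(1) if for each non-terminal N with multiple productions, the predict sets of those productions are pairwise disjoint, where PREDICT(N → α) = (FIRST(α) \ {ε}) ∪ (FOLLOW(N) if α ⇒* ε).

Relevant sets:
  FIRST(D) = { 'e', 'x' }

For D:
  PREDICT(D → e F id) = { 'e' }
  PREDICT(D → x) = { 'x' }
For F:
  PREDICT(F → '(' D) = { '(' }
  PREDICT(F → D D '(') = { 'e', 'x' }

All predict sets are disjoint. The grammar IS LL(1).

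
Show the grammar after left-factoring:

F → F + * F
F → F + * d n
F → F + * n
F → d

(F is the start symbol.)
Left-factoring transforms A → αβ₁ | αβ₂ into A → αA' and A' → β₁ | β₂
(α is the longest common prefix among the alternatives). Repeat until
no nonterminal has two alternatives with a common prefix.

Round 1: F has alternatives sharing prefix 'F + *'. Introduce F': F → F + * F'
  Add: F' → F
  Add: F' → d n
  Add: F' → n

No remaining common prefixes — done.

Resulting grammar:
F → F + * F'
F' → F
F' → d n
F' → n
F → d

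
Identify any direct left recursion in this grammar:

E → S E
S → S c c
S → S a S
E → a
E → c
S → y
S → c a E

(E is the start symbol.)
E → S E: starts with S
S → S c c: LEFT RECURSIVE (starts with S)
S → S a S: LEFT RECURSIVE (starts with S)
E → a: starts with a
E → c: starts with c
S → y: starts with y
S → c a E: starts with c

The grammar has direct left recursion on: S.

Answer: Yes, S is left-recursive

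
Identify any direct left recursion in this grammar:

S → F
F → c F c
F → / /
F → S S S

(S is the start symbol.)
S → F: starts with F
F → c F c: starts with c
F → / /: starts with '/'
F → S S S: starts with S

No direct left recursion found.

Answer: No direct left recursion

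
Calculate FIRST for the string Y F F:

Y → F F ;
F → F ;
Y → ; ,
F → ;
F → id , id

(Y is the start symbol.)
FIRST sets of the non-terminals involved (from the grammar, by fixed-point iteration):
  FIRST(Y) = { ';', 'id' }

To compute FIRST(Y F F), process the symbols left to right:
Symbol Y is a non-terminal. Add FIRST(Y) \ {ε} = { ';', 'id' }
Y is not nullable (ε ∉ FIRST(Y)), so stop here.
FIRST(Y F F) = { ';', 'id' }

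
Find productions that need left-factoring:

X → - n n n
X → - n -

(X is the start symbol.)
Left-factoring is needed when two productions for the same non-terminal
share a common prefix on the right-hand side.

Productions for X:
  X → - n n n
  X → - n -

Found common prefix '- n' in productions for X

Answer: Yes, X has productions with common prefix '- n'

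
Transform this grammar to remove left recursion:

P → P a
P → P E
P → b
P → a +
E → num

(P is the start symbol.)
P → b P'
P → a + P'
P' → a P'
P' → E P'
P' → ε
E → num

P is directly left-recursive. The standard transformation for
  A → A α₁ | ... | A α_m | β₁ | ... | β_n
is
  A  → β₁ A' | ... | β_n A'
  A' → α₁ A' | ... | α_m A' | ε

P → b becomes P → b P'
P → a + becomes P → a + P'
P → P a becomes P' → a P'
P → P E becomes P' → E P'
Add P' → ε

Productions for other non-terminals are unchanged:
  E → num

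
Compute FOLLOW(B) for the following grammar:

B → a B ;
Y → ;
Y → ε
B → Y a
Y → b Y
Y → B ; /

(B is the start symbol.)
To compute FOLLOW(B), find every occurrence of B on a right-hand side N → α B β: add FIRST(β) \ {ε}, and if β is empty or nullable also add FOLLOW(N). Iterate to a fixed point.

B is the start symbol, so $ ∈ FOLLOW(B).
In B → a B ;: B is followed by ';', add FIRST(';') \ {ε} = { ';' }
In Y → B ; /: B is followed by ';' '/', add FIRST(';' '/') \ {ε} = { ';' }

Taking the union: FOLLOW(B) = { $, ';' }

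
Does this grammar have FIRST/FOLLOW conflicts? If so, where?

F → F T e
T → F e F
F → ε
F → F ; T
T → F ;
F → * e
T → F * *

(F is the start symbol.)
Yes. F → F T e with FOLLOW(F) on { '*', ';', 'e' }; F → F ';' T with FOLLOW(F) on { '*', ';', 'e' }; F → '*' e with FOLLOW(F) on { '*' }

A FIRST/FOLLOW conflict occurs when a non-terminal N has a nullable alternative N → β (β ⇒* ε) and another alternative N → α with FIRST(α) ∩ FOLLOW(N) ≠ ∅: on such a lookahead the parser cannot decide between expanding α and letting N vanish via β.

Nullable non-terminals: F.
FIRST sets used below: FIRST(F) = { '*', ';', 'e', ε }, FIRST(T) = { '*', ';', 'e' }

F: nullable alternative(s) F → ε; FOLLOW(F) = { $, '*', ';', 'e' }
  F → F T e: FIRST \ {ε} = { '*', ';', 'e' } — overlaps FOLLOW(F) on { '*', ';', 'e' }: CONFLICT
  F → ε: FIRST \ {ε} = { } — this is the only nullable alternative, skip
  F → F ; T: FIRST \ {ε} = { '*', ';', 'e' } — overlaps FOLLOW(F) on { '*', ';', 'e' }: CONFLICT
  F → * e: FIRST \ {ε} = { '*' } — overlaps FOLLOW(F) on { '*' }: CONFLICT

T has no nullable alternative, so no FIRST/FOLLOW check is needed there.

So the grammar has 3 FIRST/FOLLOW conflicts (marked CONFLICT above).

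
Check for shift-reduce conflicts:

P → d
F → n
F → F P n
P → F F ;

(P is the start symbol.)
No shift-reduce conflicts

A shift-reduce conflict occurs when an LR(0) state has both:
  - a complete (reduce) item [A → α .] (dot at the end), and
  - a shift item [B → β . c γ] (dot before a terminal).

Augment with P' → P and build the canonical LR(0) collection (I0 = CLOSURE({[P' → . P]}), then GOTO on every symbol after a dot until no new states appear). It has 9 states:
  I0: { [F → . F P n], [F → . n], [P → . F F ;], [P → . d], [P' → . P] }  — shift
  I1: { [F → . F P n], [F → . n], [F → F . P n], [P → . F F ;], [P → . d], [P → F . F ;] }  — shift
  I2: { [P' → P .] }  — accept
  I3: { [P → d .] }  — reduce
  I4: { [F → n .] }  — reduce
  I5: { [F → . F P n], [F → . n], [F → F . P n], [P → . F F ;], [P → . d], [P → F . F ;], [P → F F . ;] }  — shift
  I6: { [F → F P . n] }  — shift
  I7: { [F → F P n .] }  — reduce
  I8: { [P → F F ; .] }  — reduce

No state contains both a complete item and a shift item.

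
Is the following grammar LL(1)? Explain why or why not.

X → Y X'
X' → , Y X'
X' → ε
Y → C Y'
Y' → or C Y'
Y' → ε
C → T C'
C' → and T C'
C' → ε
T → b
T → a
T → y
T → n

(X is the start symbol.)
A grammar is LL(1) if for each non-terminal N with multiple productions, the predict sets of those productions are pairwise disjoint, where PREDICT(N → α) = (FIRST(α) \ {ε}) ∪ (FOLLOW(N) if α ⇒* ε).

Relevant sets:
  FOLLOW(X') = { $ }
  FOLLOW(Y') = { $, ',' }
  FOLLOW(C') = { $, ',', 'or' }

For X':
  PREDICT(X' → ',' Y X') = { ',' }
  PREDICT(X' → ε) = { $ }
For Y':
  PREDICT(Y' → or C Y') = { 'or' }
  PREDICT(Y' → ε) = { $, ',' }
For C':
  PREDICT(C' → and T C') = { 'and' }
  PREDICT(C' → ε) = { $, ',', 'or' }
For T:
  PREDICT(T → b) = { 'b' }
  PREDICT(T → a) = { 'a' }
  PREDICT(T → y) = { 'y' }
  PREDICT(T → n) = { 'n' }
X, Y, C have a single production, so nothing to check there.

All predict sets are disjoint. The grammar IS LL(1).

Answer: Yes, the grammar is LL(1).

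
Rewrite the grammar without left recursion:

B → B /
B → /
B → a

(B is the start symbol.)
B is directly left-recursive. The standard transformation for
  A → A α₁ | ... | A α_m | β₁ | ... | β_n
is
  A  → β₁ A' | ... | β_n A'
  A' → α₁ A' | ... | α_m A' | ε

B → / becomes B → / B'
B → a becomes B → a B'
B → B / becomes B' → / B'
Add B' → ε

Resulting grammar:
B → / B'
B → a B'
B' → / B'
B' → ε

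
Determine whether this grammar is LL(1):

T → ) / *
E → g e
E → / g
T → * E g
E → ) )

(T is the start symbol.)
For T:
  PREDICT(T → ')' '/' '*') = { ')' }
  PREDICT(T → '*' E g) = { '*' }
For E:
  PREDICT(E → g e) = { 'g' }
  PREDICT(E → '/' g) = { '/' }
  PREDICT(E → ')' ')') = { ')' }

All predict sets are disjoint. The grammar IS LL(1).

Answer: Yes, the grammar is LL(1).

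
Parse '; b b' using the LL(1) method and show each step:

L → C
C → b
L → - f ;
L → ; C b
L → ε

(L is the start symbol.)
LL(1) parsing maintains a stack (initially the start symbol over $) and the input. At each step: if the stack top is a terminal, match it against the current input token; if it is a non-terminal N, replace it with the RHS of M[N, lookahead] (the unique production whose predict set contains the lookahead).

Stack is shown with the top on the left.

Stack    Input    Action
------------------------
L $      ; b b $  output L → ; C b
; C b $  ; b b $  match ';'
C b $    b b $    output C → b
b b $    b b $    match 'b'
b $      b $      match 'b'
$        $        accept

The string is accepted.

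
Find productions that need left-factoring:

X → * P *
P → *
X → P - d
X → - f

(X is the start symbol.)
Left-factoring is needed when two productions for the same non-terminal
share a common prefix on the right-hand side.

Productions for X:
  X → * P *
  X → P - d
  X → - f

No common prefixes found.

Answer: No, left-factoring is not needed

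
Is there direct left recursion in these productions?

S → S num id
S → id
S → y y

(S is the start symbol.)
Yes, S is left-recursive

Direct left recursion occurs when N → N α for some non-terminal N (the right-hand side begins with the left-hand side itself).

S → S num id: LEFT RECURSIVE (starts with S)
S → id: starts with id
S → y y: starts with y

The grammar has direct left recursion on: S.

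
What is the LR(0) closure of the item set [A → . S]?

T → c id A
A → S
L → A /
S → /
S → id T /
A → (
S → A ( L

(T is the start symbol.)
To compute CLOSURE, for each item [A → α.Bβ] where B is a non-terminal, add [B → .γ] for all productions B → γ; repeat for the newly added items until nothing changes.

Start with: [A → . S]
  [A → . S] has the dot before S: add [S → . /], [S → . id T /], [S → . A ( L]
  [S → . A ( L] has the dot before A: add [A → . (]
No further items can be added.

CLOSURE = { [A → . (], [A → . S], [S → . /], [S → . A ( L], [S → . id T /] }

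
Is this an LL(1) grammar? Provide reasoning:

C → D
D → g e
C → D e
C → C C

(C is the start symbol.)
No. Predict set conflict for C: { 'g' }

A grammar is LL(1) if for each non-terminal N with multiple productions, the predict sets of those productions are pairwise disjoint, where PREDICT(N → α) = (FIRST(α) \ {ε}) ∪ (FOLLOW(N) if α ⇒* ε).

Relevant sets:
  FIRST(D) = { 'g' }
  FIRST(C) = { 'g' }

For C:
  PREDICT(C → D) = { 'g' }
  PREDICT(C → D e) = { 'g' }
  PREDICT(C → C C) = { 'g' }
D has a single production, so nothing to check there.

Conflict found: Predict set conflict for C: { 'g' }
The grammar is NOT LL(1).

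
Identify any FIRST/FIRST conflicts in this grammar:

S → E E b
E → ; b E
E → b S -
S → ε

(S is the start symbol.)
No FIRST/FIRST conflicts.

FIRST sets of the non-terminals at (or reachable through a nullable prefix from) the front of some alternative:
  FIRST(E) = { ';', 'b' }

Productions for S:
  S → E E b: FIRST = { ';', 'b' }
  S → ε: FIRST = { ε }
Productions for E:
  E → ; b E: FIRST = { ';' }
  E → b S -: FIRST = { 'b' }

All alternatives of each non-terminal have pairwise disjoint FIRST sets.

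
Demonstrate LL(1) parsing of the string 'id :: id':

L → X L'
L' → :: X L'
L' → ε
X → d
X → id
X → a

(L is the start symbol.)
LL(1) parsing maintains a stack (initially the start symbol over $) and the input. At each step: if the stack top is a terminal, match it against the current input token; if it is a non-terminal N, replace it with the RHS of M[N, lookahead] (the unique production whose predict set contains the lookahead).

Stack is shown with the top on the left.

Stack      Input       Action
-----------------------------
L $        id :: id $  output L → X L'
X L' $     id :: id $  output X → id
id L' $    id :: id $  match 'id'
L' $       :: id $     output L' → :: X L'
:: X L' $  :: id $     match '::'
X L' $     id $        output X → id
id L' $    id $        match 'id'
L' $       $           output L' → ε
$          $           accept

The string is accepted.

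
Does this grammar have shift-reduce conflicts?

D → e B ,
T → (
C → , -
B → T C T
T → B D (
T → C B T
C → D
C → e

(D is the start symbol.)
Yes — I9: [C → e .] vs [C → . , -]; I12: [B → T C T .] vs [C → . , -]; I16: [C → D .] vs [T → B D . (]; I17: [T → C B T .] vs [C → . , -]

A shift-reduce conflict occurs when an LR(0) state has both:
  - a complete (reduce) item [A → α .] (dot at the end), and
  - a shift item [B → β . c γ] (dot before a terminal).

Augment with D' → D and build the canonical LR(0) collection (I0 = CLOSURE({[D' → . D]}), then GOTO on every symbol after a dot until no new states appear). It has 20 states:
  I0: { [D → . e B ,], [D' → . D] }  — shift
  I1: { [D' → D .] }  — accept
  I2: { [B → . T C T], [C → . , -], [C → . D], [C → . e], [D → . e B ,], [D → e . B ,], [T → . (], [T → . B D (], [T → . C B T] }  — shift
  I3: { [T → ( .] }  — reduce
  I4: { [C → , . -] }  — shift
  I5: { [D → . e B ,], [D → e B . ,], [T → B . D (] }  — shift
  I6: { [B → . T C T], [C → . , -], [C → . D], [C → . e], [D → . e B ,], [T → . (], [T → . B D (], [T → . C B T], [T → C . B T] }  — shift
  I7: { [C → D .] }  — reduce
  I8: { [B → T . C T], [C → . , -], [C → . D], [C → . e], [D → . e B ,] }  — shift
  I9: { [B → . T C T], [C → . , -], [C → . D], [C → . e], [C → e .], [D → . e B ,], [D → e . B ,], [T → . (], [T → . B D (], [T → . C B T] }  — shift, reduce
  I10: { [B → . T C T], [B → T C . T], [C → . , -], [C → . D], [C → . e], [D → . e B ,], [T → . (], [T → . B D (], [T → . C B T] }  — shift
  I11: { [D → . e B ,], [T → B . D (] }  — shift
  I12: { [B → T . C T], [B → T C T .], [C → . , -], [C → . D], [C → . e], [D → . e B ,] }  — shift, reduce
  I13: { [T → B D . (] }  — shift
  I14: { [T → B D ( .] }  — reduce
  I15: { [B → . T C T], [C → . , -], [C → . D], [C → . e], [D → . e B ,], [T → . (], [T → . B D (], [T → . C B T], [T → B . D (], [T → C B . T] }  — shift
  I16: { [C → D .], [T → B D . (] }  — shift, reduce
  I17: { [B → T . C T], [C → . , -], [C → . D], [C → . e], [D → . e B ,], [T → C B T .] }  — shift, reduce
  I18: { [D → e B , .] }  — reduce
  I19: { [C → , - .] }  — reduce

I9 contains reduce item [C → e .] and shift items [C → . , -], [C → . e], [D → . e B ,], [T → . (] — shift-reduce conflict.
I12 contains reduce item [B → T C T .] and shift items [C → . , -], [C → . e], [D → . e B ,] — shift-reduce conflict.
I16 contains reduce item [C → D .] and shift item [T → B D . (] — shift-reduce conflict.
I17 contains reduce item [T → C B T .] and shift items [C → . , -], [C → . e], [D → . e B ,] — shift-reduce conflict.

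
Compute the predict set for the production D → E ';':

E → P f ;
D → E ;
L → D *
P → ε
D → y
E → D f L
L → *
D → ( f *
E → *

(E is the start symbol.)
{ '(', '*', 'f', 'y' }

PREDICT(D → E ';') = (FIRST(RHS) \ {ε}) ∪ (FOLLOW(D) if ε ∈ FIRST(RHS), i.e. RHS ⇒* ε)
FIRST(E) = { '(', '*', 'f', 'y' }
FIRST(E ';') = { '(', '*', 'f', 'y' }
ε ∉ FIRST(E ';'), so FOLLOW(D) is not added.
PREDICT(D → E ';') = { '(', '*', 'f', 'y' }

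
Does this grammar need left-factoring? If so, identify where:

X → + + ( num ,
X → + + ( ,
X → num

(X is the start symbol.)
Yes, X has productions with common prefix '+ + ('

Left-factoring is needed when two productions for the same non-terminal
share a common prefix on the right-hand side.

Productions for X:
  X → + + ( num ,
  X → + + ( ,
  X → num

Found common prefix '+ + (' in productions for X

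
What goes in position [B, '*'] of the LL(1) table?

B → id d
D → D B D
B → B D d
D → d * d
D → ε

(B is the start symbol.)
Empty (error entry)

To find M[B, '*'], we find productions for B where '*' is in the predict set (PREDICT(N → α) = (FIRST(α) \ {ε}) ∪ (FOLLOW(N) if α ⇒* ε)).

Relevant sets:
  FIRST(B) = { 'id' }

B → id d: PREDICT = { 'id' }
B → B D d: PREDICT = { 'id' }

M[B, '*'] is empty (no production applies)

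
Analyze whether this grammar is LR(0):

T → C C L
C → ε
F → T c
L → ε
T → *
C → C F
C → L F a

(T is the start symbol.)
A grammar is LR(0) if no state in the canonical LR(0) collection has:
  - both a shift item (dot before a terminal) and a complete item (shift-reduce conflict), or
  - two or more complete items (reduce-reduce conflict; the accept item [T' → T .] counts as a complete item here).

Augment with T' → T and build the canonical LR(0) collection (I0 = CLOSURE({[T' → . T]}), then GOTO on every symbol after a dot until no new states appear). It has 12 states:
  I0: { [C → . C F], [C → . L F a], [C → .], [L → .], [T → . *], [T → . C C L], [T' → . T] }  — shift, 2 reduces
  I1: { [T → * .] }  — reduce
  I2: { [C → . C F], [C → . L F a], [C → .], [C → C . F], [F → . T c], [L → .], [T → . *], [T → . C C L], [T → C . C L] }  — shift, 2 reduces
  I3: { [C → . C F], [C → . L F a], [C → .], [C → L . F a], [F → . T c], [L → .], [T → . *], [T → . C C L] }  — shift, 2 reduces
  I4: { [T' → T .] }  — accept
  I5: { [C → L F . a] }  — shift
  I6: { [F → T . c] }  — shift
  I7: { [F → T c .] }  — reduce
  I8: { [C → L F a .] }  — reduce
  I9: { [C → . C F], [C → . L F a], [C → .], [C → C . F], [F → . T c], [L → .], [T → . *], [T → . C C L], [T → C . C L], [T → C C . L] }  — shift, 2 reduces
  I10: { [C → C F .] }  — reduce
  I11: { [C → . C F], [C → . L F a], [C → .], [C → L . F a], [F → . T c], [L → .], [T → . *], [T → . C C L], [T → C C L .] }  — shift, 3 reduces

Conflict in state I0:
  Shift-reduce conflict between [C → .] and [T → . *]
So the grammar is NOT LR(0).

Answer: No. Shift-reduce conflict between [C → .] and [T → . *]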